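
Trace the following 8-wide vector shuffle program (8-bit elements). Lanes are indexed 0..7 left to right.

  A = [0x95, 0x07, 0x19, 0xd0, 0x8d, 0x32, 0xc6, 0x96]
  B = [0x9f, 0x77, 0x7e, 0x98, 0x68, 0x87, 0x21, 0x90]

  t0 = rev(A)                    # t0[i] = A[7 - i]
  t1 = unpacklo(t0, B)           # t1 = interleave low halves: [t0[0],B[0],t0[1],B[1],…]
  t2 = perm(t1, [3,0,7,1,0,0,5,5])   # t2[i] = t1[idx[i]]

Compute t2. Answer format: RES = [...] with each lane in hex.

RES = [ 0x77  0x96  0x98  0x9f  0x96  0x96  0x7e  0x7e ]

  t0: 96 c6 32 8d d0 19 07 95
  t1: 96 9f c6 77 32 7e 8d 98
  t2: 77 96 98 9f 96 96 7e 7e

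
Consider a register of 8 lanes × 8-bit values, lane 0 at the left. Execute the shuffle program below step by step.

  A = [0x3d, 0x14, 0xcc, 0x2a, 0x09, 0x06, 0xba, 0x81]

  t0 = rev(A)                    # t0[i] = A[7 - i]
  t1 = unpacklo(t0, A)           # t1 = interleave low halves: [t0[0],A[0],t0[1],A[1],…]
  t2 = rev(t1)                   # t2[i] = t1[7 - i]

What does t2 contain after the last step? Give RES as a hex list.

t0 = [0x81, 0xba, 0x06, 0x09, 0x2a, 0xcc, 0x14, 0x3d]
t1 = [0x81, 0x3d, 0xba, 0x14, 0x06, 0xcc, 0x09, 0x2a]
t2 = [0x2a, 0x09, 0xcc, 0x06, 0x14, 0xba, 0x3d, 0x81]

RES = [ 0x2a  0x09  0xcc  0x06  0x14  0xba  0x3d  0x81 ]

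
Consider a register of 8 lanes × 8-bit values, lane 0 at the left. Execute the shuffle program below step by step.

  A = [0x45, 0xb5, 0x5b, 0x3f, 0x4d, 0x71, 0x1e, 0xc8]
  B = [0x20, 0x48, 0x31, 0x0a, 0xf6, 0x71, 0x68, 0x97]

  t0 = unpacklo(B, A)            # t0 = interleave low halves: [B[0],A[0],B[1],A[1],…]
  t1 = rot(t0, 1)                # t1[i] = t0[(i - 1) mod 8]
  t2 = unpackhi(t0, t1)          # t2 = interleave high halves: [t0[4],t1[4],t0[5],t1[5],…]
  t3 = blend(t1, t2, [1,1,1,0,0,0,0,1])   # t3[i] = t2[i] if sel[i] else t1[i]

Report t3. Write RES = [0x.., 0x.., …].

  t0: 20 45 48 b5 31 5b 0a 3f
  t1: 3f 20 45 48 b5 31 5b 0a
  t2: 31 b5 5b 31 0a 5b 3f 0a
  t3: 31 b5 5b 48 b5 31 5b 0a

RES = [0x31, 0xb5, 0x5b, 0x48, 0xb5, 0x31, 0x5b, 0x0a]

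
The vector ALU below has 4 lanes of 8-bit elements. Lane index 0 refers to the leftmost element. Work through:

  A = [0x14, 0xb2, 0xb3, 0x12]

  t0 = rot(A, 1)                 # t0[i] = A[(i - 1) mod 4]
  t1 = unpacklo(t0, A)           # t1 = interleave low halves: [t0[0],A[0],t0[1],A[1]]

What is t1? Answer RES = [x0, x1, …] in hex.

→ t0 |12|14|b2|b3|
→ t1 |12|14|14|b2|

RES = [ 0x12  0x14  0x14  0xb2 ]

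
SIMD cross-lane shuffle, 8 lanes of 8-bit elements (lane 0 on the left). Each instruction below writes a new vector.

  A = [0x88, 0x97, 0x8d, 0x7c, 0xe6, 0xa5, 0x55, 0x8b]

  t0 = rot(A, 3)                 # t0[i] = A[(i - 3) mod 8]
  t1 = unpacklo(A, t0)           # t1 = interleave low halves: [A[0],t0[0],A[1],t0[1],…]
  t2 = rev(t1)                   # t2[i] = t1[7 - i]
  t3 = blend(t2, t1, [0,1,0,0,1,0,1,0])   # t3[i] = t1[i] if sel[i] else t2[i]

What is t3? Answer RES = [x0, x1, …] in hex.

RES = [ 0x88  0xa5  0x8b  0x8d  0x8d  0x97  0x7c  0x88 ]

t0 = [0xa5, 0x55, 0x8b, 0x88, 0x97, 0x8d, 0x7c, 0xe6]
t1 = [0x88, 0xa5, 0x97, 0x55, 0x8d, 0x8b, 0x7c, 0x88]
t2 = [0x88, 0x7c, 0x8b, 0x8d, 0x55, 0x97, 0xa5, 0x88]
t3 = [0x88, 0xa5, 0x8b, 0x8d, 0x8d, 0x97, 0x7c, 0x88]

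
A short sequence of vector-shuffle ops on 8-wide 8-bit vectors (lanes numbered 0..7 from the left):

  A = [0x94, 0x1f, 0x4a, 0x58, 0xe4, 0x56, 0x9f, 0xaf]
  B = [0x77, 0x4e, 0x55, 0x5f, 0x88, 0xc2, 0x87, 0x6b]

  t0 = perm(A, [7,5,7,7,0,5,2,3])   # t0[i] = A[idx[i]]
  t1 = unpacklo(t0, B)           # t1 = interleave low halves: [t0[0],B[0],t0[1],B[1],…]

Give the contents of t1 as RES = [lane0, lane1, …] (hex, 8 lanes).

  t0: af 56 af af 94 56 4a 58
  t1: af 77 56 4e af 55 af 5f

RES = [ 0xaf  0x77  0x56  0x4e  0xaf  0x55  0xaf  0x5f ]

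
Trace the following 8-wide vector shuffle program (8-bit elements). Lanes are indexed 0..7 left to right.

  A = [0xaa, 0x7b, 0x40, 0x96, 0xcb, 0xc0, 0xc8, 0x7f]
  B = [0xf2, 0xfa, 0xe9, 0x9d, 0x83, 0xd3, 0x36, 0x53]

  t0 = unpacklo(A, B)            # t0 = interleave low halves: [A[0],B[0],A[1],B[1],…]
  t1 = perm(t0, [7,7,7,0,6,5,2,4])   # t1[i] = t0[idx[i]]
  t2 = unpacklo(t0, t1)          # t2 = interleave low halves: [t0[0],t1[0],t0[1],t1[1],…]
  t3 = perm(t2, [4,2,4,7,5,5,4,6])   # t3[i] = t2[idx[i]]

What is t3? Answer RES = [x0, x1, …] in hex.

  t0: aa f2 7b fa 40 e9 96 9d
  t1: 9d 9d 9d aa 96 e9 7b 40
  t2: aa 9d f2 9d 7b 9d fa aa
  t3: 7b f2 7b aa 9d 9d 7b fa

RES = [0x7b, 0xf2, 0x7b, 0xaa, 0x9d, 0x9d, 0x7b, 0xfa]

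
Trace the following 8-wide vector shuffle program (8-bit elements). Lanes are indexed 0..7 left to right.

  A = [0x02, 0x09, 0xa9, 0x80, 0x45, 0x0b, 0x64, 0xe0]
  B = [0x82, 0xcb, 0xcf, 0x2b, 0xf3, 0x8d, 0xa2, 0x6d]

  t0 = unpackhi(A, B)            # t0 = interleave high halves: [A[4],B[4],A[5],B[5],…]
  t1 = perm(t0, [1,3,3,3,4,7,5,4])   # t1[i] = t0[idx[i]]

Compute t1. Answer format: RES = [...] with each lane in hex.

RES = [0xf3, 0x8d, 0x8d, 0x8d, 0x64, 0x6d, 0xa2, 0x64]

→ t0 |45|f3|0b|8d|64|a2|e0|6d|
→ t1 |f3|8d|8d|8d|64|6d|a2|64|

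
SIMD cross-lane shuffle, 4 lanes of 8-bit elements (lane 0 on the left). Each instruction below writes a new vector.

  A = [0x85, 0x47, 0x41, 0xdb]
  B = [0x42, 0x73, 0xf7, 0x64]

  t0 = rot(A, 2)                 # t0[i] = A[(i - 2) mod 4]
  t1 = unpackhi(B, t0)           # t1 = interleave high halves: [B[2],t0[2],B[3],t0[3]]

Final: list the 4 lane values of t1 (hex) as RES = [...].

RES = [0xf7, 0x85, 0x64, 0x47]

→ t0 |41|db|85|47|
→ t1 |f7|85|64|47|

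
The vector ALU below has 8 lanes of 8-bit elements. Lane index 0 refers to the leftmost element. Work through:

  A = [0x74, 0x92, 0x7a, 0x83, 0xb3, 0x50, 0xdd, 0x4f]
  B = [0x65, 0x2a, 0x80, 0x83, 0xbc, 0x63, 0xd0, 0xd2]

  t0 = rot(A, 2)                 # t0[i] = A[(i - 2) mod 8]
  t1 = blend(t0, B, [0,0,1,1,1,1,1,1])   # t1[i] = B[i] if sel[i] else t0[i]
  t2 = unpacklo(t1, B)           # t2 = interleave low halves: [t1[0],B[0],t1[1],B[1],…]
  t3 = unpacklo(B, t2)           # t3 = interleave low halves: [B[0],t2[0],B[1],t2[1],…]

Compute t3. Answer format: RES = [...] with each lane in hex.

  t0: dd 4f 74 92 7a 83 b3 50
  t1: dd 4f 80 83 bc 63 d0 d2
  t2: dd 65 4f 2a 80 80 83 83
  t3: 65 dd 2a 65 80 4f 83 2a

RES = [ 0x65  0xdd  0x2a  0x65  0x80  0x4f  0x83  0x2a ]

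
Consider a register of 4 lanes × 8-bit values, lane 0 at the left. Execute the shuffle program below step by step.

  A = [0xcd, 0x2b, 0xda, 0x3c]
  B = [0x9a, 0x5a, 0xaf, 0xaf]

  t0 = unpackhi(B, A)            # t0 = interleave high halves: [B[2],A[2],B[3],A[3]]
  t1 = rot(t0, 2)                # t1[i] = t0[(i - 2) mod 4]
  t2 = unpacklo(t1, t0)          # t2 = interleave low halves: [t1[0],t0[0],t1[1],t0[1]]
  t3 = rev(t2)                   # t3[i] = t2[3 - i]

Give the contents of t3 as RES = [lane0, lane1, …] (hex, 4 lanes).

t0 = [0xaf, 0xda, 0xaf, 0x3c]
t1 = [0xaf, 0x3c, 0xaf, 0xda]
t2 = [0xaf, 0xaf, 0x3c, 0xda]
t3 = [0xda, 0x3c, 0xaf, 0xaf]

RES = [0xda, 0x3c, 0xaf, 0xaf]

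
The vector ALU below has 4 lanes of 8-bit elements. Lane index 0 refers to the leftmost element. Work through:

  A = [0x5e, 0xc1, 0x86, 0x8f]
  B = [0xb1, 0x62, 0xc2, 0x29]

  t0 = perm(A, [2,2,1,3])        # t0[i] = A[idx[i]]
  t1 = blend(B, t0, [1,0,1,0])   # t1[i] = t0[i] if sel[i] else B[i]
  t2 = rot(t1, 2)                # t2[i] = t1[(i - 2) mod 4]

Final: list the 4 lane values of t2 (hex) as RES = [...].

RES = [0xc1, 0x29, 0x86, 0x62]

t0 = [0x86, 0x86, 0xc1, 0x8f]
t1 = [0x86, 0x62, 0xc1, 0x29]
t2 = [0xc1, 0x29, 0x86, 0x62]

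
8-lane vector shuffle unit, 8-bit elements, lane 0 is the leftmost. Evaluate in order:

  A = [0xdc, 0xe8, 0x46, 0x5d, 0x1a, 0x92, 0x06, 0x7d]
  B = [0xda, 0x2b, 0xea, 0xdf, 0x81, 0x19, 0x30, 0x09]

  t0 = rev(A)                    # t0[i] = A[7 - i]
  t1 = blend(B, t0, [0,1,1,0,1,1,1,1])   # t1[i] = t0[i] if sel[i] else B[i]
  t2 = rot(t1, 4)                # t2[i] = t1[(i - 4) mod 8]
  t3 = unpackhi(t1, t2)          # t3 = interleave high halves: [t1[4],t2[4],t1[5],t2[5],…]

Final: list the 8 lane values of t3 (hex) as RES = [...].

→ t0 |7d|06|92|1a|5d|46|e8|dc|
→ t1 |da|06|92|df|5d|46|e8|dc|
→ t2 |5d|46|e8|dc|da|06|92|df|
→ t3 |5d|da|46|06|e8|92|dc|df|

RES = [ 0x5d  0xda  0x46  0x06  0xe8  0x92  0xdc  0xdf ]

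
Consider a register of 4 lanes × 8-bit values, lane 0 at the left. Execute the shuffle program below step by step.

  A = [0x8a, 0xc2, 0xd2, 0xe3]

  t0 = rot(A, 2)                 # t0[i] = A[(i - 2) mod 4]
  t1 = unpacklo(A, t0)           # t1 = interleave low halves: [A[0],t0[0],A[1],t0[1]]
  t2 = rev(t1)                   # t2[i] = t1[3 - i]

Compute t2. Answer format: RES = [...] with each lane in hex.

RES = [0xe3, 0xc2, 0xd2, 0x8a]

  t0: d2 e3 8a c2
  t1: 8a d2 c2 e3
  t2: e3 c2 d2 8a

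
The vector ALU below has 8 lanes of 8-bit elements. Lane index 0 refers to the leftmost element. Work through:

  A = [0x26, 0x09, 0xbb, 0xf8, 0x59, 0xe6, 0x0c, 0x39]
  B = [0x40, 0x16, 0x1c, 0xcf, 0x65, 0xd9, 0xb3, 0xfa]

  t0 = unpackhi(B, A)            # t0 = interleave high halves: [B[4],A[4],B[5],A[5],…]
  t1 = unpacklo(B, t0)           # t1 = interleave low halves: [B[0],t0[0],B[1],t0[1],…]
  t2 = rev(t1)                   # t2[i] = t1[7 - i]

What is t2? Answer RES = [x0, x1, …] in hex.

RES = [0xe6, 0xcf, 0xd9, 0x1c, 0x59, 0x16, 0x65, 0x40]

  t0: 65 59 d9 e6 b3 0c fa 39
  t1: 40 65 16 59 1c d9 cf e6
  t2: e6 cf d9 1c 59 16 65 40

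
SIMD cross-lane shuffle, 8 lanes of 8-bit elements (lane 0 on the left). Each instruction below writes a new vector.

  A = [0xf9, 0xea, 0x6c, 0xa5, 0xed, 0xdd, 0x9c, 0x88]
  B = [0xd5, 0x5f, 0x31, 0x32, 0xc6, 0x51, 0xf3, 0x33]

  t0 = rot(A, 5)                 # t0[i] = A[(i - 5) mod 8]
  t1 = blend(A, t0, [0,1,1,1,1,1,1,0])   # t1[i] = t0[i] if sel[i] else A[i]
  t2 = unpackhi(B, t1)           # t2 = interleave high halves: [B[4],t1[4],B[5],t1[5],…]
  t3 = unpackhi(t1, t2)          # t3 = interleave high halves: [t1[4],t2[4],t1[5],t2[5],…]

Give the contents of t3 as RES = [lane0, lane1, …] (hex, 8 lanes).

RES = [0x88, 0xf3, 0xf9, 0xea, 0xea, 0x33, 0x88, 0x88]

→ t0 |a5|ed|dd|9c|88|f9|ea|6c|
→ t1 |f9|ed|dd|9c|88|f9|ea|88|
→ t2 |c6|88|51|f9|f3|ea|33|88|
→ t3 |88|f3|f9|ea|ea|33|88|88|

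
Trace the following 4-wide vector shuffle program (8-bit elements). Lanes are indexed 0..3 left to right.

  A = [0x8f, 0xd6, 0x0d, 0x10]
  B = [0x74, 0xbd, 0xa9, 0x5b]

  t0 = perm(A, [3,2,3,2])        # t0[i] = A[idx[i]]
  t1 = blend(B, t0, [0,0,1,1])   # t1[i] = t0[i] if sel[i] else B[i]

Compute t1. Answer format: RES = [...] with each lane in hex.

t0 = [0x10, 0x0d, 0x10, 0x0d]
t1 = [0x74, 0xbd, 0x10, 0x0d]

RES = [0x74, 0xbd, 0x10, 0x0d]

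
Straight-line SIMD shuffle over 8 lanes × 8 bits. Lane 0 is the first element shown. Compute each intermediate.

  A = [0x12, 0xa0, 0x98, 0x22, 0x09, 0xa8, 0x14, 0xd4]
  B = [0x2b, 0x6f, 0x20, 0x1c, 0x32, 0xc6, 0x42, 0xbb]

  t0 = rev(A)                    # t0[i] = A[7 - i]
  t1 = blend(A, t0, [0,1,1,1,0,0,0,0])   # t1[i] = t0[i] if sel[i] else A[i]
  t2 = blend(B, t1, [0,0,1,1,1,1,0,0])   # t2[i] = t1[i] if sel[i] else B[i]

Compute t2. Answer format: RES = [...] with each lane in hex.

t0 = [0xd4, 0x14, 0xa8, 0x09, 0x22, 0x98, 0xa0, 0x12]
t1 = [0x12, 0x14, 0xa8, 0x09, 0x09, 0xa8, 0x14, 0xd4]
t2 = [0x2b, 0x6f, 0xa8, 0x09, 0x09, 0xa8, 0x42, 0xbb]

RES = [ 0x2b  0x6f  0xa8  0x09  0x09  0xa8  0x42  0xbb ]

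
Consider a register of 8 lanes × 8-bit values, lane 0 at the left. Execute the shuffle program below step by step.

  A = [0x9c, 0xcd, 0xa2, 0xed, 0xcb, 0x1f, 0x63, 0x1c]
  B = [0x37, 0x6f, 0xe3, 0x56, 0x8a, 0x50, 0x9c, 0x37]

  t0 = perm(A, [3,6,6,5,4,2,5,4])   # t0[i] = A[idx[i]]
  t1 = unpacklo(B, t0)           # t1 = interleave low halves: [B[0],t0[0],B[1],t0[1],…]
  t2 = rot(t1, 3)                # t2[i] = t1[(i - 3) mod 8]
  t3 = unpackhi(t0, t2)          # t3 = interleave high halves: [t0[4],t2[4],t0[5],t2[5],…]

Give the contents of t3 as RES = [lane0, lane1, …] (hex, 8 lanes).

→ t0 |ed|63|63|1f|cb|a2|1f|cb|
→ t1 |37|ed|6f|63|e3|63|56|1f|
→ t2 |63|56|1f|37|ed|6f|63|e3|
→ t3 |cb|ed|a2|6f|1f|63|cb|e3|

RES = [ 0xcb  0xed  0xa2  0x6f  0x1f  0x63  0xcb  0xe3 ]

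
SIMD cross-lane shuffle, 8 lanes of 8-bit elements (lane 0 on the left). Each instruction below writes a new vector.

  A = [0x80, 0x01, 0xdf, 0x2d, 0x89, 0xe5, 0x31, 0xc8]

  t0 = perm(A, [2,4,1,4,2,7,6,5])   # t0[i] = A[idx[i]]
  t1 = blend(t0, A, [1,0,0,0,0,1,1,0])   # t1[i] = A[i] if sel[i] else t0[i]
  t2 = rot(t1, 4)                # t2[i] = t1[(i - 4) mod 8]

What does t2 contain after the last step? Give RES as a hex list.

RES = [0xdf, 0xe5, 0x31, 0xe5, 0x80, 0x89, 0x01, 0x89]

t0 = [0xdf, 0x89, 0x01, 0x89, 0xdf, 0xc8, 0x31, 0xe5]
t1 = [0x80, 0x89, 0x01, 0x89, 0xdf, 0xe5, 0x31, 0xe5]
t2 = [0xdf, 0xe5, 0x31, 0xe5, 0x80, 0x89, 0x01, 0x89]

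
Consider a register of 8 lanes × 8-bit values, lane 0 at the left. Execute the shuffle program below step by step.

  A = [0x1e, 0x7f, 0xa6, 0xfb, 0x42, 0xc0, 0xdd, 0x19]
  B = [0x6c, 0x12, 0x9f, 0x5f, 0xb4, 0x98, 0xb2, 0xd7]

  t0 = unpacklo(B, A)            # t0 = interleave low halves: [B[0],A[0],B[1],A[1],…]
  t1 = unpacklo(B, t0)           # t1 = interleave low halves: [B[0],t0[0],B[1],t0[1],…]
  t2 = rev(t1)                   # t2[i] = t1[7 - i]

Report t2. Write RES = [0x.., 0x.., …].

RES = [ 0x7f  0x5f  0x12  0x9f  0x1e  0x12  0x6c  0x6c ]

  t0: 6c 1e 12 7f 9f a6 5f fb
  t1: 6c 6c 12 1e 9f 12 5f 7f
  t2: 7f 5f 12 9f 1e 12 6c 6c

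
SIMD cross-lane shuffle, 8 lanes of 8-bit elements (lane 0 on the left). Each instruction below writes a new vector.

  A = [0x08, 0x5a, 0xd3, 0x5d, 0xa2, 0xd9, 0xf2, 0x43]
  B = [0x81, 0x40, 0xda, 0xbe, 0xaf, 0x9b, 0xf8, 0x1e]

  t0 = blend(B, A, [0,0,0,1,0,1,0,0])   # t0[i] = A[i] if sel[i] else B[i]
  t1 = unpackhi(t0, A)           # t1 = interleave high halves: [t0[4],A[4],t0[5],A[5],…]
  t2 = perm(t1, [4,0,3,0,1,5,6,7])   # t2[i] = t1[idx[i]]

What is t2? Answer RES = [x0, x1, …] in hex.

  t0: 81 40 da 5d af d9 f8 1e
  t1: af a2 d9 d9 f8 f2 1e 43
  t2: f8 af d9 af a2 f2 1e 43

RES = [ 0xf8  0xaf  0xd9  0xaf  0xa2  0xf2  0x1e  0x43 ]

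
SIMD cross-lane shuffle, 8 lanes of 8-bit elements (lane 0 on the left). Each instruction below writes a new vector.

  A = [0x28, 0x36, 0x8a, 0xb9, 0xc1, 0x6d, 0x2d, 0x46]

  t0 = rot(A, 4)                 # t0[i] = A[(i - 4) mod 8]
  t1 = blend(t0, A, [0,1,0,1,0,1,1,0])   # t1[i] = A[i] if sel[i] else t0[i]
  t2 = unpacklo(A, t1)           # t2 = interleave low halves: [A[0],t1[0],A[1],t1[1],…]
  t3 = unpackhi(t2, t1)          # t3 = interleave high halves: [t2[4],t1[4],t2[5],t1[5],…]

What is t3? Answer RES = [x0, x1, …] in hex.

RES = [ 0x8a  0x28  0x2d  0x6d  0xb9  0x2d  0xb9  0xb9 ]

  t0: c1 6d 2d 46 28 36 8a b9
  t1: c1 36 2d b9 28 6d 2d b9
  t2: 28 c1 36 36 8a 2d b9 b9
  t3: 8a 28 2d 6d b9 2d b9 b9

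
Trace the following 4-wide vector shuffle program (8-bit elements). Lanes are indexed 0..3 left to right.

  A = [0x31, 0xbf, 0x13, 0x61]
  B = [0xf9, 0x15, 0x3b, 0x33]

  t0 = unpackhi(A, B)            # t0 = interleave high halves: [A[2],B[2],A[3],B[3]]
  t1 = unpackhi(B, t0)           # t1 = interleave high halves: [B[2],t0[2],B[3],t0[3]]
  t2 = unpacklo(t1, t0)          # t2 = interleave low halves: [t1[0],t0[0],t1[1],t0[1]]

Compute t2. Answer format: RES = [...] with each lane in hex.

RES = [0x3b, 0x13, 0x61, 0x3b]

→ t0 |13|3b|61|33|
→ t1 |3b|61|33|33|
→ t2 |3b|13|61|3b|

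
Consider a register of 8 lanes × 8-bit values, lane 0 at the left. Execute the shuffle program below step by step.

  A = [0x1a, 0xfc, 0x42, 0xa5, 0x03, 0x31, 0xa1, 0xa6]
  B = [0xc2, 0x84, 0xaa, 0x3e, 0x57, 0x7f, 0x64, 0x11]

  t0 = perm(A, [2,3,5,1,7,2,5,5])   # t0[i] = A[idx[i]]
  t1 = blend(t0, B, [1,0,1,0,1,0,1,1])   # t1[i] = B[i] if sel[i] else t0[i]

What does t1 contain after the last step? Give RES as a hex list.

→ t0 |42|a5|31|fc|a6|42|31|31|
→ t1 |c2|a5|aa|fc|57|42|64|11|

RES = [0xc2, 0xa5, 0xaa, 0xfc, 0x57, 0x42, 0x64, 0x11]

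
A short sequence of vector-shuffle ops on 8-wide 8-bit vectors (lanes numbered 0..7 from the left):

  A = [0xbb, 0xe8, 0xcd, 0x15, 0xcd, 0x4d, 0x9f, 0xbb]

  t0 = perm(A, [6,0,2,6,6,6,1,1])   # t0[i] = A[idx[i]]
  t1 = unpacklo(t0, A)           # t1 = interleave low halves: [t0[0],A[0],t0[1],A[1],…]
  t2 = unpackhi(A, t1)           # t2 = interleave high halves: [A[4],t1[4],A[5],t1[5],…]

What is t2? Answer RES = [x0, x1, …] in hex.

RES = [0xcd, 0xcd, 0x4d, 0xcd, 0x9f, 0x9f, 0xbb, 0x15]

→ t0 |9f|bb|cd|9f|9f|9f|e8|e8|
→ t1 |9f|bb|bb|e8|cd|cd|9f|15|
→ t2 |cd|cd|4d|cd|9f|9f|bb|15|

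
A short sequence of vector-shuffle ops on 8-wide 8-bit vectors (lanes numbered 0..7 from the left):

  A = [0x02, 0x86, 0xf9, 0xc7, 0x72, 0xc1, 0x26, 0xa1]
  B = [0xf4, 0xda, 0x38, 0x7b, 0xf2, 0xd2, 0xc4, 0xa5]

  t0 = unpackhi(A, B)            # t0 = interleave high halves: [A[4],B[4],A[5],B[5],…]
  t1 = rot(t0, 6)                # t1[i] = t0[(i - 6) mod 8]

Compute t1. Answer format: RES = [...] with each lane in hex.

t0 = [0x72, 0xf2, 0xc1, 0xd2, 0x26, 0xc4, 0xa1, 0xa5]
t1 = [0xc1, 0xd2, 0x26, 0xc4, 0xa1, 0xa5, 0x72, 0xf2]

RES = [ 0xc1  0xd2  0x26  0xc4  0xa1  0xa5  0x72  0xf2 ]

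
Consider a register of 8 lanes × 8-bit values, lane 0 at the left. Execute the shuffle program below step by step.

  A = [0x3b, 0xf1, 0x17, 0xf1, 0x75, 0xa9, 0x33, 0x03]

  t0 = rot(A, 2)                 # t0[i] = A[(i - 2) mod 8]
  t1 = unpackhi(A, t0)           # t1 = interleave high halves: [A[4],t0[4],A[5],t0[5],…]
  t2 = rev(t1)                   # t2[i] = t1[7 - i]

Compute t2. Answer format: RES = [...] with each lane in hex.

  t0: 33 03 3b f1 17 f1 75 a9
  t1: 75 17 a9 f1 33 75 03 a9
  t2: a9 03 75 33 f1 a9 17 75

RES = [0xa9, 0x03, 0x75, 0x33, 0xf1, 0xa9, 0x17, 0x75]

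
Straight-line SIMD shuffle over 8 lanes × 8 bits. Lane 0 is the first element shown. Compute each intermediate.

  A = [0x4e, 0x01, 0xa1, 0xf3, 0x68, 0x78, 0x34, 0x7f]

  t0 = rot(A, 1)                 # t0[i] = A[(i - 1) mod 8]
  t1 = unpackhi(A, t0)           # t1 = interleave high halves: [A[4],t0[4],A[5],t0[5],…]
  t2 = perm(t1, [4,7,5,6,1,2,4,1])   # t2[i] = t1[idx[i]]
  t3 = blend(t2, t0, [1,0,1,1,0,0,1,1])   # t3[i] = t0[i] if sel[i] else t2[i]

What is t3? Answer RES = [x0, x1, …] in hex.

t0 = [0x7f, 0x4e, 0x01, 0xa1, 0xf3, 0x68, 0x78, 0x34]
t1 = [0x68, 0xf3, 0x78, 0x68, 0x34, 0x78, 0x7f, 0x34]
t2 = [0x34, 0x34, 0x78, 0x7f, 0xf3, 0x78, 0x34, 0xf3]
t3 = [0x7f, 0x34, 0x01, 0xa1, 0xf3, 0x78, 0x78, 0x34]

RES = [ 0x7f  0x34  0x01  0xa1  0xf3  0x78  0x78  0x34 ]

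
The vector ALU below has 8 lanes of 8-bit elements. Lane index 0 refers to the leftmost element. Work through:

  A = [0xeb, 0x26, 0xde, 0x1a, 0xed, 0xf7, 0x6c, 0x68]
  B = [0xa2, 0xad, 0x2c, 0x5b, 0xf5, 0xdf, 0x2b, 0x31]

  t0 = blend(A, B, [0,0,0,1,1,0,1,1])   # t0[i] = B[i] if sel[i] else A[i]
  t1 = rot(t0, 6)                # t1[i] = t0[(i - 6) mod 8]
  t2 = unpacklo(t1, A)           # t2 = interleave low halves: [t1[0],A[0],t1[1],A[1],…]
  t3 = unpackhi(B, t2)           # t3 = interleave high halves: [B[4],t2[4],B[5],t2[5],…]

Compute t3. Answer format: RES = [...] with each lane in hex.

→ t0 |eb|26|de|5b|f5|f7|2b|31|
→ t1 |de|5b|f5|f7|2b|31|eb|26|
→ t2 |de|eb|5b|26|f5|de|f7|1a|
→ t3 |f5|f5|df|de|2b|f7|31|1a|

RES = [ 0xf5  0xf5  0xdf  0xde  0x2b  0xf7  0x31  0x1a ]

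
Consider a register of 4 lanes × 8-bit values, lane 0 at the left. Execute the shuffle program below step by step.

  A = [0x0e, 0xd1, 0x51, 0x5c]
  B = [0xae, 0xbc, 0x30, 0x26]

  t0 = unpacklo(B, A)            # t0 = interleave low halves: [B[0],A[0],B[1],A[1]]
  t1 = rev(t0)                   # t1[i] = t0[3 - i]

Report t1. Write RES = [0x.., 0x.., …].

  t0: ae 0e bc d1
  t1: d1 bc 0e ae

RES = [ 0xd1  0xbc  0x0e  0xae ]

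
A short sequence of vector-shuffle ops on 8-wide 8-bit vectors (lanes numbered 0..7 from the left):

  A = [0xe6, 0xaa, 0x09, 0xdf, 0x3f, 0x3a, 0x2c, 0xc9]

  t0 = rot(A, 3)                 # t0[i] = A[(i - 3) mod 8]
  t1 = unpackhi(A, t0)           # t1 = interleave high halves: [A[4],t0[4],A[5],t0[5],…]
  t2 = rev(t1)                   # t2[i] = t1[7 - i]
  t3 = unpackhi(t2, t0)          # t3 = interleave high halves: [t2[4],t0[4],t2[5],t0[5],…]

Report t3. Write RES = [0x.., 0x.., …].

RES = [ 0x09  0xaa  0x3a  0x09  0xaa  0xdf  0x3f  0x3f ]

→ t0 |3a|2c|c9|e6|aa|09|df|3f|
→ t1 |3f|aa|3a|09|2c|df|c9|3f|
→ t2 |3f|c9|df|2c|09|3a|aa|3f|
→ t3 |09|aa|3a|09|aa|df|3f|3f|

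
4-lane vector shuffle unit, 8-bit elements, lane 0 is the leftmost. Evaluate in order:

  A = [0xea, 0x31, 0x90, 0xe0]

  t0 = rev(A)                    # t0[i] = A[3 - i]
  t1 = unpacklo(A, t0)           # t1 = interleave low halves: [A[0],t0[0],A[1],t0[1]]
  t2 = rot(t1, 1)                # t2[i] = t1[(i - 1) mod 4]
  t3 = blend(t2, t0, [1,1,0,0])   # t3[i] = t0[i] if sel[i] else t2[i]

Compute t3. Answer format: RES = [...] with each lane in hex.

RES = [ 0xe0  0x90  0xe0  0x31 ]

  t0: e0 90 31 ea
  t1: ea e0 31 90
  t2: 90 ea e0 31
  t3: e0 90 e0 31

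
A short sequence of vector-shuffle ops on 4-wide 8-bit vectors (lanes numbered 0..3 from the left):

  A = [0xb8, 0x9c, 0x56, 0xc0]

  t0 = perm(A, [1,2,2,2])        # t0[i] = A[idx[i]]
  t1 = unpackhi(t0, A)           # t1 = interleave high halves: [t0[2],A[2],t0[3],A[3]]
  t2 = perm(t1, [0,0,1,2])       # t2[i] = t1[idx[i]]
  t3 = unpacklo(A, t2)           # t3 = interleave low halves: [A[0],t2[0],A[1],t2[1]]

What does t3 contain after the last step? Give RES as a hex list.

  t0: 9c 56 56 56
  t1: 56 56 56 c0
  t2: 56 56 56 56
  t3: b8 56 9c 56

RES = [0xb8, 0x56, 0x9c, 0x56]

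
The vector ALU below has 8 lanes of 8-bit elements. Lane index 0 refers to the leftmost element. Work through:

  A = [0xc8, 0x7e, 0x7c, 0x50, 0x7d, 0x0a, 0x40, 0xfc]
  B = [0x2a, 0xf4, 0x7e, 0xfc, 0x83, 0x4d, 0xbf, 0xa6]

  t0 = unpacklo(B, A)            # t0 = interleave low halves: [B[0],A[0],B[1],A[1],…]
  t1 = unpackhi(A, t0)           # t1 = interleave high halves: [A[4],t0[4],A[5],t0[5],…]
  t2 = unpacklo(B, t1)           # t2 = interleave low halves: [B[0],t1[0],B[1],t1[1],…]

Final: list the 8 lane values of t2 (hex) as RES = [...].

RES = [ 0x2a  0x7d  0xf4  0x7e  0x7e  0x0a  0xfc  0x7c ]

  t0: 2a c8 f4 7e 7e 7c fc 50
  t1: 7d 7e 0a 7c 40 fc fc 50
  t2: 2a 7d f4 7e 7e 0a fc 7c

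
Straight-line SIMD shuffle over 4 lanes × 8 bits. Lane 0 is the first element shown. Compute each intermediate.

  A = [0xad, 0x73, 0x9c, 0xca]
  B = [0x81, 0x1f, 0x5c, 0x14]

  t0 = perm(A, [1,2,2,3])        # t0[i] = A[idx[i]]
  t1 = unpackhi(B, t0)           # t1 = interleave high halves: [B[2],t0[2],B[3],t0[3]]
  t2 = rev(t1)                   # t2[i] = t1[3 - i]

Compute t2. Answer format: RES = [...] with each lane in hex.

RES = [ 0xca  0x14  0x9c  0x5c ]

→ t0 |73|9c|9c|ca|
→ t1 |5c|9c|14|ca|
→ t2 |ca|14|9c|5c|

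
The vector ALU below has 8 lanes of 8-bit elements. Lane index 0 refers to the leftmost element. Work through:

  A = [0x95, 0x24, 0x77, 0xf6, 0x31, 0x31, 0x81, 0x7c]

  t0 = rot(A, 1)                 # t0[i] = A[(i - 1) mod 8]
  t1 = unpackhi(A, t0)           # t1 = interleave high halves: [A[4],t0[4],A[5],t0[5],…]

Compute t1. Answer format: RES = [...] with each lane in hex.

→ t0 |7c|95|24|77|f6|31|31|81|
→ t1 |31|f6|31|31|81|31|7c|81|

RES = [0x31, 0xf6, 0x31, 0x31, 0x81, 0x31, 0x7c, 0x81]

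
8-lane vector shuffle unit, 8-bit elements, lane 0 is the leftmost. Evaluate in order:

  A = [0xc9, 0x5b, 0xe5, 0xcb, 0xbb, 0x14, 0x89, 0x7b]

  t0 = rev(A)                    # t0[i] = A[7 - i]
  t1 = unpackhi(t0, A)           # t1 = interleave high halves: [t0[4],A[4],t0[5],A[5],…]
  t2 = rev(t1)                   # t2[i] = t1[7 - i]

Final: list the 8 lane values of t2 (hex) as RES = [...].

→ t0 |7b|89|14|bb|cb|e5|5b|c9|
→ t1 |cb|bb|e5|14|5b|89|c9|7b|
→ t2 |7b|c9|89|5b|14|e5|bb|cb|

RES = [ 0x7b  0xc9  0x89  0x5b  0x14  0xe5  0xbb  0xcb ]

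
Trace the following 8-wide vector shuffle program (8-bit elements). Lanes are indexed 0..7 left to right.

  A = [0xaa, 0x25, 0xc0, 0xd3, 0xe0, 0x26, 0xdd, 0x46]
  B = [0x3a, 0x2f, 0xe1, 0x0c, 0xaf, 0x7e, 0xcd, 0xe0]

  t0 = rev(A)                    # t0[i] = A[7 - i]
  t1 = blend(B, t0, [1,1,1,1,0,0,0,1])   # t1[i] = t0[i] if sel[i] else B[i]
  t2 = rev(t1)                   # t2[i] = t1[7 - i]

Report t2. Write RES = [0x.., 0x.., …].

  t0: 46 dd 26 e0 d3 c0 25 aa
  t1: 46 dd 26 e0 af 7e cd aa
  t2: aa cd 7e af e0 26 dd 46

RES = [ 0xaa  0xcd  0x7e  0xaf  0xe0  0x26  0xdd  0x46 ]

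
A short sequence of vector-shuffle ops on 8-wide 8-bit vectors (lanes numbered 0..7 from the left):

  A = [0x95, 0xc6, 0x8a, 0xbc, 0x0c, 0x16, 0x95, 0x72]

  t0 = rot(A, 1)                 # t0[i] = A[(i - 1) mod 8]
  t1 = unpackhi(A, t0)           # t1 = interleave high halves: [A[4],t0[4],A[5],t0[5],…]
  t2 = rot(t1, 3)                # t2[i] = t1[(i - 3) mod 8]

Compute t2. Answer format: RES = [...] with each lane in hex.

RES = [ 0x16  0x72  0x95  0x0c  0xbc  0x16  0x0c  0x95 ]

  t0: 72 95 c6 8a bc 0c 16 95
  t1: 0c bc 16 0c 95 16 72 95
  t2: 16 72 95 0c bc 16 0c 95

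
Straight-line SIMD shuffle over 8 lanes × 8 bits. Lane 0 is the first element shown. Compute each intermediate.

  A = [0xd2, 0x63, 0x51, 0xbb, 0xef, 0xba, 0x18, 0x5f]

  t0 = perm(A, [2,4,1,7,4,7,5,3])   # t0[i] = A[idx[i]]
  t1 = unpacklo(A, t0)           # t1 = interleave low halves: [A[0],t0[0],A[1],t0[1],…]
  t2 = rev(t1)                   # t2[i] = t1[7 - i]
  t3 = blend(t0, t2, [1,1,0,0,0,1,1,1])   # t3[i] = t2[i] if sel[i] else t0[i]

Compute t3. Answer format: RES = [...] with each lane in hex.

RES = [ 0x5f  0xbb  0x63  0x5f  0xef  0x63  0x51  0xd2 ]

t0 = [0x51, 0xef, 0x63, 0x5f, 0xef, 0x5f, 0xba, 0xbb]
t1 = [0xd2, 0x51, 0x63, 0xef, 0x51, 0x63, 0xbb, 0x5f]
t2 = [0x5f, 0xbb, 0x63, 0x51, 0xef, 0x63, 0x51, 0xd2]
t3 = [0x5f, 0xbb, 0x63, 0x5f, 0xef, 0x63, 0x51, 0xd2]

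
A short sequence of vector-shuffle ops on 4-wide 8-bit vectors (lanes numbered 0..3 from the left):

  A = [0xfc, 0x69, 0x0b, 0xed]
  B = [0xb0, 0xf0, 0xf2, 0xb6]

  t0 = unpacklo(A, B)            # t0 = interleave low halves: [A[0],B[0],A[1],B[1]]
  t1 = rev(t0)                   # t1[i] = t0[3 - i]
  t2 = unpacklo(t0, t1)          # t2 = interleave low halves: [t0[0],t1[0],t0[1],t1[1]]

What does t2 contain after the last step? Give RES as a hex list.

→ t0 |fc|b0|69|f0|
→ t1 |f0|69|b0|fc|
→ t2 |fc|f0|b0|69|

RES = [ 0xfc  0xf0  0xb0  0x69 ]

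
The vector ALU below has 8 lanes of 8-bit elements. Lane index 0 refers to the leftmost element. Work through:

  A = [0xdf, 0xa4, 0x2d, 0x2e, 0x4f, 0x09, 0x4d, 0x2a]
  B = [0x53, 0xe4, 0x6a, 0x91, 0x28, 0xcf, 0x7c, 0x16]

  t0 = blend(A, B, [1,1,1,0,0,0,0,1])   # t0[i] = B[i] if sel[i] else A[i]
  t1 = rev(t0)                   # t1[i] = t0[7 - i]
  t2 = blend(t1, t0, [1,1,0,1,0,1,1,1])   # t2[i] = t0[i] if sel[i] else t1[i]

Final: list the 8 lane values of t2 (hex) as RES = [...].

RES = [0x53, 0xe4, 0x09, 0x2e, 0x2e, 0x09, 0x4d, 0x16]

→ t0 |53|e4|6a|2e|4f|09|4d|16|
→ t1 |16|4d|09|4f|2e|6a|e4|53|
→ t2 |53|e4|09|2e|2e|09|4d|16|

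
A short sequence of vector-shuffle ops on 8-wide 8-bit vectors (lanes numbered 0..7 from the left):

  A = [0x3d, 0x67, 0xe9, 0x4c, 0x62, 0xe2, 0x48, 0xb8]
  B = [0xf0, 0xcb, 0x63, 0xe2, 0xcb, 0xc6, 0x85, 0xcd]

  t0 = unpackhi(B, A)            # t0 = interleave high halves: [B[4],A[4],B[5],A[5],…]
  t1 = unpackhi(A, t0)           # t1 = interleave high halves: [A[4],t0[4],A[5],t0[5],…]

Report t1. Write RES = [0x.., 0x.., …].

t0 = [0xcb, 0x62, 0xc6, 0xe2, 0x85, 0x48, 0xcd, 0xb8]
t1 = [0x62, 0x85, 0xe2, 0x48, 0x48, 0xcd, 0xb8, 0xb8]

RES = [ 0x62  0x85  0xe2  0x48  0x48  0xcd  0xb8  0xb8 ]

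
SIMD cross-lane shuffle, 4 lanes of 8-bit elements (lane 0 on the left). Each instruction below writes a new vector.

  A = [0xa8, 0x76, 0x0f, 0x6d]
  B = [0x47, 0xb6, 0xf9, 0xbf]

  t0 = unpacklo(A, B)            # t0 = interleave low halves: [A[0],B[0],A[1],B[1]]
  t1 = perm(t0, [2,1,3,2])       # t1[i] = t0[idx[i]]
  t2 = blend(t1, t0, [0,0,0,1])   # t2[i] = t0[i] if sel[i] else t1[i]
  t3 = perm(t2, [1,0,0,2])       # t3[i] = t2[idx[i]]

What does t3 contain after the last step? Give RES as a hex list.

→ t0 |a8|47|76|b6|
→ t1 |76|47|b6|76|
→ t2 |76|47|b6|b6|
→ t3 |47|76|76|b6|

RES = [ 0x47  0x76  0x76  0xb6 ]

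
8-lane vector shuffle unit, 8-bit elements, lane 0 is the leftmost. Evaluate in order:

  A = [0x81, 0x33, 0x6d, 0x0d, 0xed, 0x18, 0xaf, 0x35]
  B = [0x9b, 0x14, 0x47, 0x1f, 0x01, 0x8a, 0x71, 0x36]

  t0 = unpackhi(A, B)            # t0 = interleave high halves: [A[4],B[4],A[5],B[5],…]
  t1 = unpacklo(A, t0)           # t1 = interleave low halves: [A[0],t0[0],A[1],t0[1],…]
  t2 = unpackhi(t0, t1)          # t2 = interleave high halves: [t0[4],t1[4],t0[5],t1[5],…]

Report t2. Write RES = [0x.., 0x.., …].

RES = [0xaf, 0x6d, 0x71, 0x18, 0x35, 0x0d, 0x36, 0x8a]

  t0: ed 01 18 8a af 71 35 36
  t1: 81 ed 33 01 6d 18 0d 8a
  t2: af 6d 71 18 35 0d 36 8a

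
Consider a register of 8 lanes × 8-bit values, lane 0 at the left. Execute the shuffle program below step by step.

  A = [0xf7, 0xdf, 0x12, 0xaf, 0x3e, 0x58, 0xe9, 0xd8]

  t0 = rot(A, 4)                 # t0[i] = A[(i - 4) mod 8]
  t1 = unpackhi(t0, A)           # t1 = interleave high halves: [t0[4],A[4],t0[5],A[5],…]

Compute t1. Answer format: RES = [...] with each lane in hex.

RES = [0xf7, 0x3e, 0xdf, 0x58, 0x12, 0xe9, 0xaf, 0xd8]

→ t0 |3e|58|e9|d8|f7|df|12|af|
→ t1 |f7|3e|df|58|12|e9|af|d8|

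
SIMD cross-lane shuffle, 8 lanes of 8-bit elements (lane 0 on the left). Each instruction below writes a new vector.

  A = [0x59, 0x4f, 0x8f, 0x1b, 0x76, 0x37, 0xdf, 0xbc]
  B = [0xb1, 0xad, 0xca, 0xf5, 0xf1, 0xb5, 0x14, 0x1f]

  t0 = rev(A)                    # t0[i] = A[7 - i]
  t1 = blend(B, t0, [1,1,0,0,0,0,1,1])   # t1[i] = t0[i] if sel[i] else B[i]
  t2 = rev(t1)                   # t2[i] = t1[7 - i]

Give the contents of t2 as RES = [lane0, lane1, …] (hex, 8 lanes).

RES = [ 0x59  0x4f  0xb5  0xf1  0xf5  0xca  0xdf  0xbc ]

  t0: bc df 37 76 1b 8f 4f 59
  t1: bc df ca f5 f1 b5 4f 59
  t2: 59 4f b5 f1 f5 ca df bc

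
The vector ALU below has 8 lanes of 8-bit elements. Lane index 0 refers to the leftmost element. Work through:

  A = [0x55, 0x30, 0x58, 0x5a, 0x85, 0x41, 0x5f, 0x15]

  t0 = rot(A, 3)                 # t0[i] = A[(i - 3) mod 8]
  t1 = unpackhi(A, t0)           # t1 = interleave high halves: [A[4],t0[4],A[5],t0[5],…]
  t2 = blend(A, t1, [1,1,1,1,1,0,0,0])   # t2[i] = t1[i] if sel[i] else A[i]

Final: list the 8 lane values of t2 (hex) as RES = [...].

RES = [ 0x85  0x30  0x41  0x58  0x5f  0x41  0x5f  0x15 ]

  t0: 41 5f 15 55 30 58 5a 85
  t1: 85 30 41 58 5f 5a 15 85
  t2: 85 30 41 58 5f 41 5f 15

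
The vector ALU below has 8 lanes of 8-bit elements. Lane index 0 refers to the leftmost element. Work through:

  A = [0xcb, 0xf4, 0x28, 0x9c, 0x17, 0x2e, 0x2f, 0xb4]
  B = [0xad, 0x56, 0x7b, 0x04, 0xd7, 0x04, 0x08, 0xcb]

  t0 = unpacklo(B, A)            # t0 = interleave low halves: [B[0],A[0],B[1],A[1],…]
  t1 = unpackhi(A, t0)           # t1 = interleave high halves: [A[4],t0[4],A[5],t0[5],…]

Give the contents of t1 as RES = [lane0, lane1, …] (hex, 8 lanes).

t0 = [0xad, 0xcb, 0x56, 0xf4, 0x7b, 0x28, 0x04, 0x9c]
t1 = [0x17, 0x7b, 0x2e, 0x28, 0x2f, 0x04, 0xb4, 0x9c]

RES = [0x17, 0x7b, 0x2e, 0x28, 0x2f, 0x04, 0xb4, 0x9c]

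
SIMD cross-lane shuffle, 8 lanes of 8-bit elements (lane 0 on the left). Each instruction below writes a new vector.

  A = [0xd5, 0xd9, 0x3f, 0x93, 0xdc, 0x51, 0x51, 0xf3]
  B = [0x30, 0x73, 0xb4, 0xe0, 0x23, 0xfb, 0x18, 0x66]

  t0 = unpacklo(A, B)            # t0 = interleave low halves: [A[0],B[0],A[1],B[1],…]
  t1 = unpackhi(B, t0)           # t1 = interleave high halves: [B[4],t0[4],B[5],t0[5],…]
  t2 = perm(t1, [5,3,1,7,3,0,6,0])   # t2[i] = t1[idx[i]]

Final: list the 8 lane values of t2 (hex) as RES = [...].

RES = [ 0x93  0xb4  0x3f  0xe0  0xb4  0x23  0x66  0x23 ]

→ t0 |d5|30|d9|73|3f|b4|93|e0|
→ t1 |23|3f|fb|b4|18|93|66|e0|
→ t2 |93|b4|3f|e0|b4|23|66|23|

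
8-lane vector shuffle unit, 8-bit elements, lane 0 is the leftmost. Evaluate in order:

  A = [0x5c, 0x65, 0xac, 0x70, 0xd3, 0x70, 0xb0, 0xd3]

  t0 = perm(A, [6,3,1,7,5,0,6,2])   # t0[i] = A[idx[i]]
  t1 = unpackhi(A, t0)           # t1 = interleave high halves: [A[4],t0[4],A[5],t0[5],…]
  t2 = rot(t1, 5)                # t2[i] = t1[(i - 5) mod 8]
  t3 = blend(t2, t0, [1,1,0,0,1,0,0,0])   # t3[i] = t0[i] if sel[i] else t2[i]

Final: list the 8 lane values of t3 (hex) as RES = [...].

RES = [0xb0, 0x70, 0xb0, 0xd3, 0x70, 0xd3, 0x70, 0x70]

→ t0 |b0|70|65|d3|70|5c|b0|ac|
→ t1 |d3|70|70|5c|b0|b0|d3|ac|
→ t2 |5c|b0|b0|d3|ac|d3|70|70|
→ t3 |b0|70|b0|d3|70|d3|70|70|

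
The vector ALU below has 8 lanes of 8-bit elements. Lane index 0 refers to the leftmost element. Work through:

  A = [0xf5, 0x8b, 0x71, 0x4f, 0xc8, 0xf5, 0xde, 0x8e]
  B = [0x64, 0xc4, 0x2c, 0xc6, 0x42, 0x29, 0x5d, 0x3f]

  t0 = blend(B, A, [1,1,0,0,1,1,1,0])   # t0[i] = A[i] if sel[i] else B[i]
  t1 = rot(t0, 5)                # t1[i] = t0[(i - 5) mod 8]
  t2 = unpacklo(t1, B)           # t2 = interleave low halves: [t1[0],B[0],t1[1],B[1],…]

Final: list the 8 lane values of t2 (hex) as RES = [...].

RES = [0xc6, 0x64, 0xc8, 0xc4, 0xf5, 0x2c, 0xde, 0xc6]

→ t0 |f5|8b|2c|c6|c8|f5|de|3f|
→ t1 |c6|c8|f5|de|3f|f5|8b|2c|
→ t2 |c6|64|c8|c4|f5|2c|de|c6|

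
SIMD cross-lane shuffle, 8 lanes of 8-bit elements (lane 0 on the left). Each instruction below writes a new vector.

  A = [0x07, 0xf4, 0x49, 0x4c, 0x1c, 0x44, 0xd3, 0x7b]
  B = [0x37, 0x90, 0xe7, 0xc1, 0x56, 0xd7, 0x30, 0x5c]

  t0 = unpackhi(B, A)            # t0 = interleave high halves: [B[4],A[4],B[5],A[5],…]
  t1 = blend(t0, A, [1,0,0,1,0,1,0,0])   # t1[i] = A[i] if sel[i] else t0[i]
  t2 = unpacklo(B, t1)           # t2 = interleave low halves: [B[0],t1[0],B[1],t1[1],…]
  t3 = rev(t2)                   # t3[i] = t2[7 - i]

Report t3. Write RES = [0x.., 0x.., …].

RES = [ 0x4c  0xc1  0xd7  0xe7  0x1c  0x90  0x07  0x37 ]

  t0: 56 1c d7 44 30 d3 5c 7b
  t1: 07 1c d7 4c 30 44 5c 7b
  t2: 37 07 90 1c e7 d7 c1 4c
  t3: 4c c1 d7 e7 1c 90 07 37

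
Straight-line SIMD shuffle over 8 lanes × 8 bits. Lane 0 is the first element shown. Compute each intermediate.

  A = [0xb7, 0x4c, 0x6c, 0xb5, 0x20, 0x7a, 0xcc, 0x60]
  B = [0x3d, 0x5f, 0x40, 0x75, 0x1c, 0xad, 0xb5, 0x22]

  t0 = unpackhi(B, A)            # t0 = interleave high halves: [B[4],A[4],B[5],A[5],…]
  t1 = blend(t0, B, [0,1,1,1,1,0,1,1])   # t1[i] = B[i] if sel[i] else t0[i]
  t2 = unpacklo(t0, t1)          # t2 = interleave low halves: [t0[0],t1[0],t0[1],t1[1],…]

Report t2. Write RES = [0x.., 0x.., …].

RES = [0x1c, 0x1c, 0x20, 0x5f, 0xad, 0x40, 0x7a, 0x75]

→ t0 |1c|20|ad|7a|b5|cc|22|60|
→ t1 |1c|5f|40|75|1c|cc|b5|22|
→ t2 |1c|1c|20|5f|ad|40|7a|75|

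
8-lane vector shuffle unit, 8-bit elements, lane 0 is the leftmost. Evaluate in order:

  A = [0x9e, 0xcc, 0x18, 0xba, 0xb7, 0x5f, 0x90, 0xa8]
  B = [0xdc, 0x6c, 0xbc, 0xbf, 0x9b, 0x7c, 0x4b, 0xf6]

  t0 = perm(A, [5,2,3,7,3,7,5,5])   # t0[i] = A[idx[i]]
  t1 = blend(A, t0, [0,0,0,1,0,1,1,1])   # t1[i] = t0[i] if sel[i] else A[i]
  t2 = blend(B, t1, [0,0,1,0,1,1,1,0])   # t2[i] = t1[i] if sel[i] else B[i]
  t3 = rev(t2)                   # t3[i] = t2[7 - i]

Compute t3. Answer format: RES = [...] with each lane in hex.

t0 = [0x5f, 0x18, 0xba, 0xa8, 0xba, 0xa8, 0x5f, 0x5f]
t1 = [0x9e, 0xcc, 0x18, 0xa8, 0xb7, 0xa8, 0x5f, 0x5f]
t2 = [0xdc, 0x6c, 0x18, 0xbf, 0xb7, 0xa8, 0x5f, 0xf6]
t3 = [0xf6, 0x5f, 0xa8, 0xb7, 0xbf, 0x18, 0x6c, 0xdc]

RES = [0xf6, 0x5f, 0xa8, 0xb7, 0xbf, 0x18, 0x6c, 0xdc]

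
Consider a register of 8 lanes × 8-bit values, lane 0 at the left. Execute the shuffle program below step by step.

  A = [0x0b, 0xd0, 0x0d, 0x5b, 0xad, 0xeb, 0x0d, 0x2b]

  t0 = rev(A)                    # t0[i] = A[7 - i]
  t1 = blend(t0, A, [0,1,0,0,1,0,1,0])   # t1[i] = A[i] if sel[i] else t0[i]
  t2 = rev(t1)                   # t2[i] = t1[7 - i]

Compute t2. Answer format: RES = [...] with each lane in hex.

RES = [0x0b, 0x0d, 0x0d, 0xad, 0xad, 0xeb, 0xd0, 0x2b]

  t0: 2b 0d eb ad 5b 0d d0 0b
  t1: 2b d0 eb ad ad 0d 0d 0b
  t2: 0b 0d 0d ad ad eb d0 2b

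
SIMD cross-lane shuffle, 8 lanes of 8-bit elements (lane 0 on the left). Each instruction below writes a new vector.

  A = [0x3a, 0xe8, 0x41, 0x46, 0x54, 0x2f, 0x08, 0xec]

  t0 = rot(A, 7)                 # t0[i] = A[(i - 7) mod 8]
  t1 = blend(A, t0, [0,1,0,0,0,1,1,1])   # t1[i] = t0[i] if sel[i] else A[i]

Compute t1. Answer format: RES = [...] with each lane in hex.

  t0: e8 41 46 54 2f 08 ec 3a
  t1: 3a 41 41 46 54 08 ec 3a

RES = [ 0x3a  0x41  0x41  0x46  0x54  0x08  0xec  0x3a ]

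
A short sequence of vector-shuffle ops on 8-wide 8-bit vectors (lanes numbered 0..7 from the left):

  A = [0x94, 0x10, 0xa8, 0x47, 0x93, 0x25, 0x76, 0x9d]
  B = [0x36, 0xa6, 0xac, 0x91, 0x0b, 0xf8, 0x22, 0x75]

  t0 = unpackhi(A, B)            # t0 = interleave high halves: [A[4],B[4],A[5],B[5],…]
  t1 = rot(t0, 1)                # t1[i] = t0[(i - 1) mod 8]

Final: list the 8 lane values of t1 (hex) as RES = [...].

RES = [0x75, 0x93, 0x0b, 0x25, 0xf8, 0x76, 0x22, 0x9d]

  t0: 93 0b 25 f8 76 22 9d 75
  t1: 75 93 0b 25 f8 76 22 9d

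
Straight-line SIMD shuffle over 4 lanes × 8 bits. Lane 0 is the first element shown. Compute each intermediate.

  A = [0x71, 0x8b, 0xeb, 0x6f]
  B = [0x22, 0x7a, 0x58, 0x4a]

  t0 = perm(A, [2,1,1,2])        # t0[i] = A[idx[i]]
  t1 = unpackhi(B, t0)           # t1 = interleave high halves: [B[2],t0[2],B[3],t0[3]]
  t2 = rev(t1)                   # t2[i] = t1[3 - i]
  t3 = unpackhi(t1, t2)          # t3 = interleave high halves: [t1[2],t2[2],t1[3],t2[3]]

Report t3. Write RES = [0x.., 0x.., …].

  t0: eb 8b 8b eb
  t1: 58 8b 4a eb
  t2: eb 4a 8b 58
  t3: 4a 8b eb 58

RES = [ 0x4a  0x8b  0xeb  0x58 ]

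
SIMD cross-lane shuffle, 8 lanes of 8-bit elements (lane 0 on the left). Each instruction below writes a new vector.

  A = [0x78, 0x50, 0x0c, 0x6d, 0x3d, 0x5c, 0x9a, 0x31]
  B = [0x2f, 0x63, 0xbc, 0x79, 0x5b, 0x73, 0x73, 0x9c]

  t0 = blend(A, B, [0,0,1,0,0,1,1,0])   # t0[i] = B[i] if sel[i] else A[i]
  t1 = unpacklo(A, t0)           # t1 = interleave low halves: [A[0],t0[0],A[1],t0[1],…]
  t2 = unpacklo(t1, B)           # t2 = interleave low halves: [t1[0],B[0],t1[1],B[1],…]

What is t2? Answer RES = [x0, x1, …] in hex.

  t0: 78 50 bc 6d 3d 73 73 31
  t1: 78 78 50 50 0c bc 6d 6d
  t2: 78 2f 78 63 50 bc 50 79

RES = [ 0x78  0x2f  0x78  0x63  0x50  0xbc  0x50  0x79 ]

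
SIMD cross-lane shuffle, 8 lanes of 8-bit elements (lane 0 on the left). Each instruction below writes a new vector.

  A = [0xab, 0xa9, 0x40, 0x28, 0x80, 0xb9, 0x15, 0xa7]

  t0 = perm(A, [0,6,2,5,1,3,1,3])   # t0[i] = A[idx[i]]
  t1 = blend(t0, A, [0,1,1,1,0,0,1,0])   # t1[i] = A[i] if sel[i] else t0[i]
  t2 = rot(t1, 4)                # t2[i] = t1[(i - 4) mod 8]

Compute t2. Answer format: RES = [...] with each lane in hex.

→ t0 |ab|15|40|b9|a9|28|a9|28|
→ t1 |ab|a9|40|28|a9|28|15|28|
→ t2 |a9|28|15|28|ab|a9|40|28|

RES = [ 0xa9  0x28  0x15  0x28  0xab  0xa9  0x40  0x28 ]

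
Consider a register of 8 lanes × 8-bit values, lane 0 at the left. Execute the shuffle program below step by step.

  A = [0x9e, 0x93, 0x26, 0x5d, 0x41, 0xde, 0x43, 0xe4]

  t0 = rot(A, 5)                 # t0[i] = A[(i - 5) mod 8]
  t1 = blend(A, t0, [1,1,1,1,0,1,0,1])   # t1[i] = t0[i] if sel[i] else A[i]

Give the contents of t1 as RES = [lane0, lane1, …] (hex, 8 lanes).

  t0: 5d 41 de 43 e4 9e 93 26
  t1: 5d 41 de 43 41 9e 43 26

RES = [ 0x5d  0x41  0xde  0x43  0x41  0x9e  0x43  0x26 ]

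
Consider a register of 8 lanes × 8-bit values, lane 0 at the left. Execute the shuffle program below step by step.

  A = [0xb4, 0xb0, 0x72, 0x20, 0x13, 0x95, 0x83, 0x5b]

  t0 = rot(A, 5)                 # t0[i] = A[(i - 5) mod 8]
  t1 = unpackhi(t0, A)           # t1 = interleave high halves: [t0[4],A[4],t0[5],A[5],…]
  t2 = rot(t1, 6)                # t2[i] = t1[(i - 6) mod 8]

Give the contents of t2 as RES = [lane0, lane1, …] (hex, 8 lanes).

RES = [ 0xb4  0x95  0xb0  0x83  0x72  0x5b  0x5b  0x13 ]

→ t0 |20|13|95|83|5b|b4|b0|72|
→ t1 |5b|13|b4|95|b0|83|72|5b|
→ t2 |b4|95|b0|83|72|5b|5b|13|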